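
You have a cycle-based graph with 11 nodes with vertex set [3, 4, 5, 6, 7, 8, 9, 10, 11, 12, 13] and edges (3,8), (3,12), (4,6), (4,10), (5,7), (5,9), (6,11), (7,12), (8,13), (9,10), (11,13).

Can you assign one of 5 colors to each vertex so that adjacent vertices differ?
A valid 5-coloring: color 1: [4, 7, 8, 9, 11]; color 2: [5, 6, 10, 12, 13]; color 3: [3].
(χ(G) = 3 ≤ 5.)

Yes, G is 5-colorable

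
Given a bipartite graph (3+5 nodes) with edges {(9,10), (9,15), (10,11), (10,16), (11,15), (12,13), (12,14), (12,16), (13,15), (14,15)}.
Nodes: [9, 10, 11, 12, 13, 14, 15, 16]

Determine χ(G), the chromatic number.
χ(G) = 2

Clique number ω(G) = 2 (lower bound: χ ≥ ω).
The graph is bipartite (no odd cycle), so 2 colors suffice: χ(G) = 2.
A valid 2-coloring: color 1: [10, 12, 15]; color 2: [9, 11, 13, 14, 16].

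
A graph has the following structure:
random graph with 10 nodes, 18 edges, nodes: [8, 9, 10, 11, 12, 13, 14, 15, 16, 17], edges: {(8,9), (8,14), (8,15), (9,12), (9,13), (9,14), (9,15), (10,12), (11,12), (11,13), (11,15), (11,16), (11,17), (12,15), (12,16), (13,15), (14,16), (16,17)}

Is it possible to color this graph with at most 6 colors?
Yes, G is 6-colorable

A valid 6-coloring: color 1: [10, 15, 16]; color 2: [9, 11]; color 3: [12, 13, 14, 17]; color 4: [8].
(χ(G) = 4 ≤ 6.)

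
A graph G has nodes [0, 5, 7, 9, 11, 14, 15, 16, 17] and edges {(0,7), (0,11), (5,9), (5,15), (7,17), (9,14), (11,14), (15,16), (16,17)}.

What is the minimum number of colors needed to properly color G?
Clique number ω(G) = 2 (lower bound: χ ≥ ω).
Odd cycle [9, 5, 15, 16, 17, 7, 0, 11, 14] needs 3 colors (χ ≥ 3).
The coloring below uses 3 colors, so χ(G) = 3.
A valid 3-coloring: color 1: [7, 9, 11, 15]; color 2: [0, 5, 14, 16]; color 3: [17].

χ(G) = 3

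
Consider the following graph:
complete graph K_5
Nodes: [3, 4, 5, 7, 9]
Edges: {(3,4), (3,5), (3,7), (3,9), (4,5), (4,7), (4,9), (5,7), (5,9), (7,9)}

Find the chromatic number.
χ(G) = 5

Clique number ω(G) = 5 (lower bound: χ ≥ ω).
The clique on [3, 4, 5, 7, 9] has size 5, forcing χ ≥ 5, and the coloring below uses 5 colors, so χ(G) = 5.
A valid 5-coloring: color 1: [3]; color 2: [7]; color 3: [5]; color 4: [4]; color 5: [9].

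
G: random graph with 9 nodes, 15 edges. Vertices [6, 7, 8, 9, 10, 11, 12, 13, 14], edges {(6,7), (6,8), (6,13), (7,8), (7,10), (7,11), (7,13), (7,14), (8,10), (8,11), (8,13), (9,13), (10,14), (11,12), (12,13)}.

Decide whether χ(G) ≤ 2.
The clique on vertices [6, 7, 8, 13] has size 4 > 2, so it alone needs 4 colors.

No, G is not 2-colorable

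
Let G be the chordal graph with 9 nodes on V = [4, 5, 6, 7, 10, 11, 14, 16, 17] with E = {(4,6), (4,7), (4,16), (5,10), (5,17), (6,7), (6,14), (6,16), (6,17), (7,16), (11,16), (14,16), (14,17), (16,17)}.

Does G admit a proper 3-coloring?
The clique on vertices [6, 14, 16, 17] has size 4 > 3, so it alone needs 4 colors.

No, G is not 3-colorable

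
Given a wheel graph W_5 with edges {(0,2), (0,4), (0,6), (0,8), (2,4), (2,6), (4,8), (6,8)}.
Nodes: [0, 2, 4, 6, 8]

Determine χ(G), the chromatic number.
Clique number ω(G) = 3 (lower bound: χ ≥ ω).
The clique on [0, 4, 8] has size 3, forcing χ ≥ 3, and the coloring below uses 3 colors, so χ(G) = 3.
A valid 3-coloring: color 1: [0]; color 2: [4, 6]; color 3: [2, 8].

χ(G) = 3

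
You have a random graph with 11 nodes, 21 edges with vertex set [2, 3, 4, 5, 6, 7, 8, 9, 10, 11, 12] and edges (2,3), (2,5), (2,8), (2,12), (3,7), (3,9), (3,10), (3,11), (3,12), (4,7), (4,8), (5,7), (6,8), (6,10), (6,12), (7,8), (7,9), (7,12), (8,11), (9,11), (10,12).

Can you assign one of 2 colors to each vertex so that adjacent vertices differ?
No, G is not 2-colorable

The clique on vertices [3, 9, 11] has size 3 > 2, so it alone needs 3 colors.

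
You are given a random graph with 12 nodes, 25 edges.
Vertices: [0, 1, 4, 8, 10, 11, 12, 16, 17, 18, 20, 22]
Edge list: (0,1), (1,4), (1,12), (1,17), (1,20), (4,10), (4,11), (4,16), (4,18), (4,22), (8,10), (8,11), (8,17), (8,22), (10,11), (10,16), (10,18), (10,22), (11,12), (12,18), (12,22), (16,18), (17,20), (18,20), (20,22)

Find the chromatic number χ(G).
χ(G) = 4

Clique number ω(G) = 4 (lower bound: χ ≥ ω).
The clique on [4, 10, 16, 18] has size 4, forcing χ ≥ 4, and the coloring below uses 4 colors, so χ(G) = 4.
A valid 4-coloring: color 1: [0, 4, 8, 12, 20]; color 2: [1, 10]; color 3: [11, 17, 18, 22]; color 4: [16].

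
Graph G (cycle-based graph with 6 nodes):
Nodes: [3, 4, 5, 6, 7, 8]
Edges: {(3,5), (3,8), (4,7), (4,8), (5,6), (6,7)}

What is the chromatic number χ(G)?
χ(G) = 2

Clique number ω(G) = 2 (lower bound: χ ≥ ω).
The graph is bipartite (no odd cycle), so 2 colors suffice: χ(G) = 2.
A valid 2-coloring: color 1: [5, 7, 8]; color 2: [3, 4, 6].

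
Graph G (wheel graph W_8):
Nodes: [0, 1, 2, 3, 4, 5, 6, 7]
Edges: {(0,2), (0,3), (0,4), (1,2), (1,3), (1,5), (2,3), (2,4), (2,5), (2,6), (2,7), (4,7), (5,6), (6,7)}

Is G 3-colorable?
No, G is not 3-colorable

Odd cycle [7, 4, 0, 3, 1, 5, 6] needs 3 colors (χ ≥ 3).
Vertex 2 is adjacent to every vertex of [0, 1, 3, 4, 5, 6, 7], which already need 3 colors among themselves, so 2 needs a new color (χ ≥ 4).
Hence χ(G) ≥ 4 > 3, so no proper 3-coloring exists.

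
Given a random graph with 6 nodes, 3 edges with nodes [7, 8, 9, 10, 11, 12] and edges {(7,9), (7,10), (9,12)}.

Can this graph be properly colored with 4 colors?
Yes, G is 4-colorable

A valid 4-coloring: color 1: [8, 9, 10, 11]; color 2: [7, 12].
(χ(G) = 2 ≤ 4.)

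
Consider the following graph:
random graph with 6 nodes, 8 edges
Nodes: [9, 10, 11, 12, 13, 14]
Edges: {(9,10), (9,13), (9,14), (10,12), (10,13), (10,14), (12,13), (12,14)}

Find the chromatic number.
Clique number ω(G) = 3 (lower bound: χ ≥ ω).
The clique on [9, 10, 13] has size 3, forcing χ ≥ 3, and the coloring below uses 3 colors, so χ(G) = 3.
A valid 3-coloring: color 1: [10, 11]; color 2: [9, 12]; color 3: [13, 14].

χ(G) = 3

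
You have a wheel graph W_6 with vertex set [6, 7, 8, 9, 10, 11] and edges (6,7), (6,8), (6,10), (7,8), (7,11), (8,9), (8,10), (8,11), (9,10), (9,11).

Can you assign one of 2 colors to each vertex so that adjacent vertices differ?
No, G is not 2-colorable

The clique on vertices [8, 9, 10] has size 3 > 2, so it alone needs 3 colors.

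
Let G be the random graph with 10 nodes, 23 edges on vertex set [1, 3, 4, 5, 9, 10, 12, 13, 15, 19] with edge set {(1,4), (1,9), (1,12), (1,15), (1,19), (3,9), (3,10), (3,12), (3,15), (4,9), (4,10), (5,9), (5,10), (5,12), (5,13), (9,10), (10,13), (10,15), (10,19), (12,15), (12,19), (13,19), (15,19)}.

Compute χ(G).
Clique number ω(G) = 4 (lower bound: χ ≥ ω).
The clique on [1, 12, 15, 19] has size 4, forcing χ ≥ 4, and the coloring below uses 4 colors, so χ(G) = 4.
A valid 4-coloring: color 1: [1, 10]; color 2: [3, 4, 5, 19]; color 3: [9, 13, 15]; color 4: [12].

χ(G) = 4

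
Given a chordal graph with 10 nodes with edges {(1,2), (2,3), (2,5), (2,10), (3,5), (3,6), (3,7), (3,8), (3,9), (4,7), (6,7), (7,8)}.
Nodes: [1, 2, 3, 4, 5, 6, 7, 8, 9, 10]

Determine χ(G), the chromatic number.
χ(G) = 3

Clique number ω(G) = 3 (lower bound: χ ≥ ω).
The clique on [2, 3, 5] has size 3, forcing χ ≥ 3, and the coloring below uses 3 colors, so χ(G) = 3.
A valid 3-coloring: color 1: [1, 3, 4, 10]; color 2: [2, 7, 9]; color 3: [5, 6, 8].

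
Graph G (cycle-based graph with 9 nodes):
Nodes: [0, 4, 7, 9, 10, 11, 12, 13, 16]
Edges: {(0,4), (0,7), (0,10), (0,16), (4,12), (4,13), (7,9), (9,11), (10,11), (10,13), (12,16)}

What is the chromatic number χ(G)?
χ(G) = 3

Clique number ω(G) = 2 (lower bound: χ ≥ ω).
Odd cycle [9, 11, 10, 0, 7] needs 3 colors (χ ≥ 3).
The coloring below uses 3 colors, so χ(G) = 3.
A valid 3-coloring: color 1: [0, 9, 12, 13]; color 2: [4, 7, 10, 16]; color 3: [11].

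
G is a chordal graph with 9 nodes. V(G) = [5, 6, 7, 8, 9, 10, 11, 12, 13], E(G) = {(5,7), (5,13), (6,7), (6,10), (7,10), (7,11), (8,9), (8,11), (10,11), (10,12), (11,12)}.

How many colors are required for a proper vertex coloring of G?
χ(G) = 3

Clique number ω(G) = 3 (lower bound: χ ≥ ω).
The clique on [7, 10, 11] has size 3, forcing χ ≥ 3, and the coloring below uses 3 colors, so χ(G) = 3.
A valid 3-coloring: color 1: [5, 6, 9, 11]; color 2: [7, 8, 12, 13]; color 3: [10].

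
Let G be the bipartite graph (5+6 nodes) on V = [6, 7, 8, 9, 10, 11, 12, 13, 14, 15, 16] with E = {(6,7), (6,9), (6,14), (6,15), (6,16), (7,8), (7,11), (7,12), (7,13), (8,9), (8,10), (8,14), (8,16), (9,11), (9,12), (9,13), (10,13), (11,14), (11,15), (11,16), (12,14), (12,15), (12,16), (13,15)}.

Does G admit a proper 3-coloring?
Yes, G is 3-colorable

A valid 3-coloring: color 1: [6, 8, 11, 12, 13]; color 2: [7, 9, 10, 14, 15, 16].
(χ(G) = 2 ≤ 3.)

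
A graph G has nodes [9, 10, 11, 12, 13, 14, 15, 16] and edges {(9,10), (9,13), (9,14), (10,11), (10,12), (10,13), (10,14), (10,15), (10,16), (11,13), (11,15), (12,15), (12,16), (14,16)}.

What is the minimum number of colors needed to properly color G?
χ(G) = 4

Clique number ω(G) = 3 (lower bound: χ ≥ ω).
Odd cycle [12, 16, 14, 9, 13, 11, 15] needs 3 colors (χ ≥ 3).
Vertex 10 is adjacent to every vertex of [9, 11, 12, 13, 14, 15, 16], which already need 3 colors among themselves, so 10 needs a new color (χ ≥ 4).
The coloring below uses 4 colors, so χ(G) = 4.
A valid 4-coloring: color 1: [10]; color 2: [11, 12, 14]; color 3: [9, 15, 16]; color 4: [13].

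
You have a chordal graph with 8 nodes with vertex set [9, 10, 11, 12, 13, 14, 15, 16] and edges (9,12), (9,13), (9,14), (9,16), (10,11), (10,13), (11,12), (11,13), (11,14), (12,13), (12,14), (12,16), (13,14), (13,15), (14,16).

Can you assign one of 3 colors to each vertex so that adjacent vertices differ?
The clique on vertices [9, 12, 14, 16] has size 4 > 3, so it alone needs 4 colors.

No, G is not 3-colorable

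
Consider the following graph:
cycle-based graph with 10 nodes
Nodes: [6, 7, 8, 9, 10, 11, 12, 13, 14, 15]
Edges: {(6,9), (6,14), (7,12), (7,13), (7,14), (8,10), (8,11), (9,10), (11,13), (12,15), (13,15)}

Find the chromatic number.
Clique number ω(G) = 2 (lower bound: χ ≥ ω).
The graph is bipartite (no odd cycle), so 2 colors suffice: χ(G) = 2.
A valid 2-coloring: color 1: [8, 9, 12, 13, 14]; color 2: [6, 7, 10, 11, 15].

χ(G) = 2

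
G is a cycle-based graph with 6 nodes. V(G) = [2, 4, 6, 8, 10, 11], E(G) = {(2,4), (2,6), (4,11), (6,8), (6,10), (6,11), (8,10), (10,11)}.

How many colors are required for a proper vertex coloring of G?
χ(G) = 3

Clique number ω(G) = 3 (lower bound: χ ≥ ω).
The clique on [6, 8, 10] has size 3, forcing χ ≥ 3, and the coloring below uses 3 colors, so χ(G) = 3.
A valid 3-coloring: color 1: [4, 6]; color 2: [2, 10]; color 3: [8, 11].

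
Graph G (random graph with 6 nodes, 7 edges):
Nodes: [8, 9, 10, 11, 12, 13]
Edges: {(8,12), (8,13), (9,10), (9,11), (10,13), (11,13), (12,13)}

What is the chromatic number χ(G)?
χ(G) = 3

Clique number ω(G) = 3 (lower bound: χ ≥ ω).
The clique on [8, 12, 13] has size 3, forcing χ ≥ 3, and the coloring below uses 3 colors, so χ(G) = 3.
A valid 3-coloring: color 1: [9, 13]; color 2: [8, 10, 11]; color 3: [12].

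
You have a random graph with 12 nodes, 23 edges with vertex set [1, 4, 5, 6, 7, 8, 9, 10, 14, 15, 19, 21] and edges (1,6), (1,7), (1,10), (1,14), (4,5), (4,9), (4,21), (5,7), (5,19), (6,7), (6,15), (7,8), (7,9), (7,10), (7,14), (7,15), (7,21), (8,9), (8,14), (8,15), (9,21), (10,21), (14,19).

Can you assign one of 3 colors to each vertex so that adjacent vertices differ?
No, G is not 3-colorable

Odd cycle [6, 15, 8, 9, 21, 10, 1] needs 3 colors (χ ≥ 3).
Vertex 7 is adjacent to every vertex of [1, 6, 8, 9, 10, 15, 21], which already need 3 colors among themselves, so 7 needs a new color (χ ≥ 4).
Hence χ(G) ≥ 4 > 3, so no proper 3-coloring exists.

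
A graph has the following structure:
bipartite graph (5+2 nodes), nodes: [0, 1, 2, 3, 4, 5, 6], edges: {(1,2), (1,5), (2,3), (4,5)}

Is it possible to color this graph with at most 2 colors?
A valid 2-coloring: color 1: [0, 1, 3, 4, 6]; color 2: [2, 5].
(χ(G) = 2 ≤ 2.)

Yes, G is 2-colorable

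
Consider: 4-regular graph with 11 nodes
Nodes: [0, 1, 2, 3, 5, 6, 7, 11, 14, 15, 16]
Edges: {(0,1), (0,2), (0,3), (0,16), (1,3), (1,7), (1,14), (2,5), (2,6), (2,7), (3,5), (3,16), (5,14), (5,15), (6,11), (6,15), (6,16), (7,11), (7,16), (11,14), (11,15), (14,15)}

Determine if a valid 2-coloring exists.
No, G is not 2-colorable

The clique on vertices [0, 3, 16] has size 3 > 2, so it alone needs 3 colors.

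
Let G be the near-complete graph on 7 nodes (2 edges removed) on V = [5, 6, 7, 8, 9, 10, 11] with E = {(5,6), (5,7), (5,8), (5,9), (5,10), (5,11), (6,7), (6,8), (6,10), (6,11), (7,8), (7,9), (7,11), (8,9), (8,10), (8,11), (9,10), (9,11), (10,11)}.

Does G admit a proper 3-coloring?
No, G is not 3-colorable

The clique on vertices [5, 8, 9, 10, 11] has size 5 > 3, so it alone needs 5 colors.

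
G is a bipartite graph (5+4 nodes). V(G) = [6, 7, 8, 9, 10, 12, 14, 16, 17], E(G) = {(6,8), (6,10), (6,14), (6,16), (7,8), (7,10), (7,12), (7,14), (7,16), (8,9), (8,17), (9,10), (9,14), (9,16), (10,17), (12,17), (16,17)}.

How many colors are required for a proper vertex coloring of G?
χ(G) = 2

Clique number ω(G) = 2 (lower bound: χ ≥ ω).
The graph is bipartite (no odd cycle), so 2 colors suffice: χ(G) = 2.
A valid 2-coloring: color 1: [6, 7, 9, 17]; color 2: [8, 10, 12, 14, 16].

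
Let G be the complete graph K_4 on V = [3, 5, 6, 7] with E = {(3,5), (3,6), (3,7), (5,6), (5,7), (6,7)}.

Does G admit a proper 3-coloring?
No, G is not 3-colorable

The clique on vertices [3, 5, 6, 7] has size 4 > 3, so it alone needs 4 colors.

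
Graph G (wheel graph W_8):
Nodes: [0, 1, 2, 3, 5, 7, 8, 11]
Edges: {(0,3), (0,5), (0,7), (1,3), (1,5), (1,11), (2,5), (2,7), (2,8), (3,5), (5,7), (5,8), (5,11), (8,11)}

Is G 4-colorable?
Yes, G is 4-colorable

A valid 4-coloring: color 1: [5]; color 2: [3, 7, 11]; color 3: [0, 1, 2]; color 4: [8].
(χ(G) = 4 ≤ 4.)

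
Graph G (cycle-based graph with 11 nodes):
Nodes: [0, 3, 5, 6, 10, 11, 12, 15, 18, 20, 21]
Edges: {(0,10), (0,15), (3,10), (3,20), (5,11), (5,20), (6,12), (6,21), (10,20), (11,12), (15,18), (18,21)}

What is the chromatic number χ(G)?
χ(G) = 3

Clique number ω(G) = 3 (lower bound: χ ≥ ω).
The clique on [3, 10, 20] has size 3, forcing χ ≥ 3, and the coloring below uses 3 colors, so χ(G) = 3.
A valid 3-coloring: color 1: [5, 10, 12, 15, 21]; color 2: [0, 6, 11, 18, 20]; color 3: [3].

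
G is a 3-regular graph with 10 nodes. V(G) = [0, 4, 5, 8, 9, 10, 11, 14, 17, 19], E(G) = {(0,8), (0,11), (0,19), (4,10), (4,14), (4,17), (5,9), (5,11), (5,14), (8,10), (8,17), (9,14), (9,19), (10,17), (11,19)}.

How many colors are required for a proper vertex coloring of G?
χ(G) = 3

Clique number ω(G) = 3 (lower bound: χ ≥ ω).
The clique on [0, 11, 19] has size 3, forcing χ ≥ 3, and the coloring below uses 3 colors, so χ(G) = 3.
A valid 3-coloring: color 1: [4, 5, 8, 19]; color 2: [11, 14, 17]; color 3: [0, 9, 10].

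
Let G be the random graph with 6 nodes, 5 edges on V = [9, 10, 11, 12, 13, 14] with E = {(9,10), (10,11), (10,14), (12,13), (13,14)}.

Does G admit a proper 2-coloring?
Yes, G is 2-colorable

A valid 2-coloring: color 1: [10, 13]; color 2: [9, 11, 12, 14].
(χ(G) = 2 ≤ 2.)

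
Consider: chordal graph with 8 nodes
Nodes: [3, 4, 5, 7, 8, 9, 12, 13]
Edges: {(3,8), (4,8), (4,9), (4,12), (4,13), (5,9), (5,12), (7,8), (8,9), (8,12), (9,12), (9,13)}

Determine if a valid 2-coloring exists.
The clique on vertices [4, 8, 9, 12] has size 4 > 2, so it alone needs 4 colors.

No, G is not 2-colorable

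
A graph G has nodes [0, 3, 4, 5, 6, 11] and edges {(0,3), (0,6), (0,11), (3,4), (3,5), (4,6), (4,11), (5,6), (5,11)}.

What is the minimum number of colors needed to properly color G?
Clique number ω(G) = 2 (lower bound: χ ≥ ω).
The graph is bipartite (no odd cycle), so 2 colors suffice: χ(G) = 2.
A valid 2-coloring: color 1: [3, 6, 11]; color 2: [0, 4, 5].

χ(G) = 2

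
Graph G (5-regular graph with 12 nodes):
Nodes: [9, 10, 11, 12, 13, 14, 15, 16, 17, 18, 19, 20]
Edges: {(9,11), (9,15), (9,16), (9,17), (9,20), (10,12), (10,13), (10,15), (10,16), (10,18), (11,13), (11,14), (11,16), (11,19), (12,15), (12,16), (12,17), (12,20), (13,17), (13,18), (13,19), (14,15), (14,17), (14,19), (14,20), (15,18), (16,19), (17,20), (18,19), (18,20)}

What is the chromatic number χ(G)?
Clique number ω(G) = 3 (lower bound: χ ≥ ω).
Suppose a proper 3-coloring c exists. The clique [9, 11, 16] takes 3 distinct colors; by symmetry let c(9) = 1, c(11) = 2, c(16) = 3.
- Vertex 19: neighbors [11, 16] already have colors [2, 3] ⇒ c(19) = 1.
- Vertex 13: neighbors [19, 11] already have colors [1, 2] ⇒ c(13) = 3.
- Vertex 14: neighbors [19, 11] already have colors [1, 2] ⇒ c(14) = 3.
- Vertex 15: neighbors [9, 14] already have colors [1, 3] ⇒ c(15) = 2.
- Vertex 18: neighbors [19, 15, 13] already have colors [1, 2, 3] — all 3 colors blocked. Contradiction.
The forced assignments end in a contradiction, so G has no proper 3-coloring (χ ≥ 4).
The coloring below uses 4 colors, so χ(G) = 4.
A valid 4-coloring: color 1: [11, 12, 18]; color 2: [9, 13, 14]; color 3: [10, 19, 20]; color 4: [15, 16, 17].

χ(G) = 4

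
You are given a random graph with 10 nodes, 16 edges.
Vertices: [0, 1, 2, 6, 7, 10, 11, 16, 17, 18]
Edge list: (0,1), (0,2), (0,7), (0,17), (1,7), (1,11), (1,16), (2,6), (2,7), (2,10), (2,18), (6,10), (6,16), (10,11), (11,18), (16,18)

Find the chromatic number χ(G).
Clique number ω(G) = 3 (lower bound: χ ≥ ω).
Suppose a proper 3-coloring c exists. The clique [0, 1, 7] takes 3 distinct colors; by symmetry let c(0) = 1, c(1) = 2, c(7) = 3.
- Vertex 2: neighbors [0, 7] already have colors [1, 3] ⇒ c(2) = 2.
- Vertex 6: neighbors [2] already have colors [2]; try each remaining color.
- Case c(6) = 1:
  - Vertex 10: neighbors [6, 2] already have colors [1, 2] ⇒ c(10) = 3.
  - Vertex 11: neighbors [1, 10] already have colors [2, 3] ⇒ c(11) = 1.
  - Vertex 16: neighbors [6, 1] already have colors [1, 2] ⇒ c(16) = 3.
  - Vertex 18: neighbors [11, 2, 16] already have colors [1, 2, 3] — all 3 colors blocked. Contradiction.
- Case c(6) = 3:
  - Vertex 10: neighbors [2, 6] already have colors [2, 3] ⇒ c(10) = 1.
  - Vertex 11: neighbors [10, 1] already have colors [1, 2] ⇒ c(11) = 3.
  - Vertex 16: neighbors [1, 6] already have colors [2, 3] ⇒ c(16) = 1.
  - Vertex 18: neighbors [16, 2, 11] already have colors [1, 2, 3] — all 3 colors blocked. Contradiction.
Every case ends in a contradiction, so G has no proper 3-coloring (χ ≥ 4).
The coloring below uses 4 colors, so χ(G) = 4.
A valid 4-coloring: color 1: [1, 2, 17]; color 2: [0, 10, 18]; color 3: [7, 11, 16]; color 4: [6].

χ(G) = 4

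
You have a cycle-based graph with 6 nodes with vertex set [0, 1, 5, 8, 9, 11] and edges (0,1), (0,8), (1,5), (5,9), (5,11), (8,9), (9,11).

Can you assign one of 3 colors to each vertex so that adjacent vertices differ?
A valid 3-coloring: color 1: [1, 9]; color 2: [5, 8]; color 3: [0, 11].
(χ(G) = 3 ≤ 3.)

Yes, G is 3-colorable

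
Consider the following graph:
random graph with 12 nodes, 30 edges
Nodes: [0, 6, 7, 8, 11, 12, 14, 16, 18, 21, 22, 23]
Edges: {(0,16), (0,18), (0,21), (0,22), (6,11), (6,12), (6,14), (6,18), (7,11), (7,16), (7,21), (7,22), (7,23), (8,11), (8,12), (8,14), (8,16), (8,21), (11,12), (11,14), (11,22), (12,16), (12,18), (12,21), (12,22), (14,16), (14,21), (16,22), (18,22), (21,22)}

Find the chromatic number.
Clique number ω(G) = 3 (lower bound: χ ≥ ω).
The clique on [0, 16, 22] has size 3, forcing χ ≥ 3, and the coloring below uses 3 colors, so χ(G) = 3.
A valid 3-coloring: color 1: [0, 7, 12, 14]; color 2: [6, 8, 22, 23]; color 3: [11, 16, 18, 21].

χ(G) = 3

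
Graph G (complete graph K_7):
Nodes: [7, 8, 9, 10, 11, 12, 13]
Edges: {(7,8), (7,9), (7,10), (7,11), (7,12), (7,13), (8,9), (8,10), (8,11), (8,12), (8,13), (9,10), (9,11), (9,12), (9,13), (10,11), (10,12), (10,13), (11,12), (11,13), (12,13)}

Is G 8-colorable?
A valid 8-coloring: color 1: [11]; color 2: [7]; color 3: [12]; color 4: [8]; color 5: [9]; color 6: [13]; color 7: [10].
(χ(G) = 7 ≤ 8.)

Yes, G is 8-colorable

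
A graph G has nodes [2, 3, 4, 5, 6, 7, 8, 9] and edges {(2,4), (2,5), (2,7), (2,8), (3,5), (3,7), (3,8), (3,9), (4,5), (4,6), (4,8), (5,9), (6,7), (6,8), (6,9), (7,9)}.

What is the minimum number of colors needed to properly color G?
Clique number ω(G) = 3 (lower bound: χ ≥ ω).
The clique on [3, 5, 9] has size 3, forcing χ ≥ 3, and the coloring below uses 3 colors, so χ(G) = 3.
A valid 3-coloring: color 1: [4, 9]; color 2: [5, 7, 8]; color 3: [2, 3, 6].

χ(G) = 3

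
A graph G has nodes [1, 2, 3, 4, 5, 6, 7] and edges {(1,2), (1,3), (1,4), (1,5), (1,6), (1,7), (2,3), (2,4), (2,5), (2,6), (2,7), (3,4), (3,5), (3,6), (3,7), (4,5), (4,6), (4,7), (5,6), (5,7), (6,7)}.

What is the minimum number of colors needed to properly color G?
Clique number ω(G) = 7 (lower bound: χ ≥ ω).
The clique on [1, 2, 3, 4, 5, 6, 7] has size 7, forcing χ ≥ 7, and the coloring below uses 7 colors, so χ(G) = 7.
A valid 7-coloring: color 1: [6]; color 2: [3]; color 3: [4]; color 4: [1]; color 5: [7]; color 6: [5]; color 7: [2].

χ(G) = 7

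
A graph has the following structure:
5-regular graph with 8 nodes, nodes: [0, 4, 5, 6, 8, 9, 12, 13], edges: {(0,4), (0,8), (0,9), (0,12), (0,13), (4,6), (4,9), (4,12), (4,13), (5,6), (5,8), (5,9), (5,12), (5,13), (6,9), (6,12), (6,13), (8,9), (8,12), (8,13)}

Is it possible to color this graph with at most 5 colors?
A valid 5-coloring: color 1: [4, 8]; color 2: [9, 12, 13]; color 3: [0, 5]; color 4: [6].
(χ(G) = 4 ≤ 5.)

Yes, G is 5-colorable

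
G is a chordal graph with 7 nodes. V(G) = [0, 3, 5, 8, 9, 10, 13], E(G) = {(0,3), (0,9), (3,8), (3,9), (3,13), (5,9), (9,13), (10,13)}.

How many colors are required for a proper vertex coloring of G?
Clique number ω(G) = 3 (lower bound: χ ≥ ω).
The clique on [0, 3, 9] has size 3, forcing χ ≥ 3, and the coloring below uses 3 colors, so χ(G) = 3.
A valid 3-coloring: color 1: [3, 5, 10]; color 2: [8, 9]; color 3: [0, 13].

χ(G) = 3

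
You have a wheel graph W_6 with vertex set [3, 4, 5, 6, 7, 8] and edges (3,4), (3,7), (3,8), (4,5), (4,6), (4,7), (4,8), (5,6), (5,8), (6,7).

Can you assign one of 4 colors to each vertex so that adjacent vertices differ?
A valid 4-coloring: color 1: [4]; color 2: [3, 6]; color 3: [5, 7]; color 4: [8].
(χ(G) = 4 ≤ 4.)

Yes, G is 4-colorable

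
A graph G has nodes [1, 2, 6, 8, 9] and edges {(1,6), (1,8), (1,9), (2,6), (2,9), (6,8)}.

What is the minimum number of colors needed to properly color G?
Clique number ω(G) = 3 (lower bound: χ ≥ ω).
The clique on [1, 6, 8] has size 3, forcing χ ≥ 3, and the coloring below uses 3 colors, so χ(G) = 3.
A valid 3-coloring: color 1: [6, 9]; color 2: [1, 2]; color 3: [8].

χ(G) = 3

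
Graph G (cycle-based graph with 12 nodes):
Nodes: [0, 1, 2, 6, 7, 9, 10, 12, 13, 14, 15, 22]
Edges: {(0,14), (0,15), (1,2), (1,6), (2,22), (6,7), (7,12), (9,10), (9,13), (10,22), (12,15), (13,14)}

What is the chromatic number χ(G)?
χ(G) = 2

Clique number ω(G) = 2 (lower bound: χ ≥ ω).
The graph is bipartite (no odd cycle), so 2 colors suffice: χ(G) = 2.
A valid 2-coloring: color 1: [1, 7, 9, 14, 15, 22]; color 2: [0, 2, 6, 10, 12, 13].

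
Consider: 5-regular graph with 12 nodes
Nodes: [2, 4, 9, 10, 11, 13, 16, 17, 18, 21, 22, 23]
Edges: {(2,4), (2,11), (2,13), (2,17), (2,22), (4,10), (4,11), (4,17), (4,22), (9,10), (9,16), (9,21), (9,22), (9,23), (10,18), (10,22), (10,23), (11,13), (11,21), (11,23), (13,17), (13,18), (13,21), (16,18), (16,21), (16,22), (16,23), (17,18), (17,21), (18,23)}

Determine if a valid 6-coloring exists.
A valid 6-coloring: color 1: [2, 18, 21]; color 2: [4, 9, 13]; color 3: [10, 11, 16, 17]; color 4: [22, 23].
(χ(G) = 4 ≤ 6.)

Yes, G is 6-colorable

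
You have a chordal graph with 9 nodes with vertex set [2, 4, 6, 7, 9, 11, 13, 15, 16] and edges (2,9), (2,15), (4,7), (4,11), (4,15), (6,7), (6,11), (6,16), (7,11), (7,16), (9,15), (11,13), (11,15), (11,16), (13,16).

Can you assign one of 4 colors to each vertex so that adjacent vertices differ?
Yes, G is 4-colorable

A valid 4-coloring: color 1: [9, 11]; color 2: [7, 13, 15]; color 3: [2, 4, 16]; color 4: [6].
(χ(G) = 4 ≤ 4.)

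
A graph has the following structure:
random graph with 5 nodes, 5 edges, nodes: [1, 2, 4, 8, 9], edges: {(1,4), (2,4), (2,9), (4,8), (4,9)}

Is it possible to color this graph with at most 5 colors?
A valid 5-coloring: color 1: [4]; color 2: [1, 2, 8]; color 3: [9].
(χ(G) = 3 ≤ 5.)

Yes, G is 5-colorable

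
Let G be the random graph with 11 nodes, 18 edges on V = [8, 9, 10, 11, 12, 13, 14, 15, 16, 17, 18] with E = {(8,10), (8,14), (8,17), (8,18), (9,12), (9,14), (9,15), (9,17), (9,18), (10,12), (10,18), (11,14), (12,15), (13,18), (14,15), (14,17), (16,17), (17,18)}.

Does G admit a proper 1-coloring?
No, G is not 1-colorable

The clique on vertices [8, 17, 18] has size 3 > 1, so it alone needs 3 colors.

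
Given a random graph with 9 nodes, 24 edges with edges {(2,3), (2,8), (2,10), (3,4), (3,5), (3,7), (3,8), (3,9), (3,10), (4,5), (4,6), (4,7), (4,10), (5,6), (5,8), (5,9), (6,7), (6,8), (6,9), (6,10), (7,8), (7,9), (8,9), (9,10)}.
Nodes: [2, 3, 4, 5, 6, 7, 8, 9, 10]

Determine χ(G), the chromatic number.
χ(G) = 4

Clique number ω(G) = 4 (lower bound: χ ≥ ω).
The clique on [3, 5, 8, 9] has size 4, forcing χ ≥ 4, and the coloring below uses 4 colors, so χ(G) = 4.
A valid 4-coloring: color 1: [3, 6]; color 2: [8, 10]; color 3: [2, 4, 9]; color 4: [5, 7].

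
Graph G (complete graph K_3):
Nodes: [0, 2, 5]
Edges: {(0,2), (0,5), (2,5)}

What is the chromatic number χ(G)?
Clique number ω(G) = 3 (lower bound: χ ≥ ω).
The clique on [0, 2, 5] has size 3, forcing χ ≥ 3, and the coloring below uses 3 colors, so χ(G) = 3.
A valid 3-coloring: color 1: [0]; color 2: [2]; color 3: [5].

χ(G) = 3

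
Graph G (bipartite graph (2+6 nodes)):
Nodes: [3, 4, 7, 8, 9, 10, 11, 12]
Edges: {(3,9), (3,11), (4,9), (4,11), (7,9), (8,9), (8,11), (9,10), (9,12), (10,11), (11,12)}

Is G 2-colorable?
A valid 2-coloring: color 1: [9, 11]; color 2: [3, 4, 7, 8, 10, 12].
(χ(G) = 2 ≤ 2.)

Yes, G is 2-colorable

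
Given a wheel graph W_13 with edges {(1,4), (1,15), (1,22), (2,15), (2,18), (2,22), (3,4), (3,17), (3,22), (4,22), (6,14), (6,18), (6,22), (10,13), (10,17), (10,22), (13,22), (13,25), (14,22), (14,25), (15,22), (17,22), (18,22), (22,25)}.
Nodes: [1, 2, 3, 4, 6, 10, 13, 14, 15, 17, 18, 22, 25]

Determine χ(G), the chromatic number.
χ(G) = 3

Clique number ω(G) = 3 (lower bound: χ ≥ ω).
The clique on [1, 4, 22] has size 3, forcing χ ≥ 3, and the coloring below uses 3 colors, so χ(G) = 3.
A valid 3-coloring: color 1: [22]; color 2: [1, 2, 3, 6, 10, 25]; color 3: [4, 13, 14, 15, 17, 18].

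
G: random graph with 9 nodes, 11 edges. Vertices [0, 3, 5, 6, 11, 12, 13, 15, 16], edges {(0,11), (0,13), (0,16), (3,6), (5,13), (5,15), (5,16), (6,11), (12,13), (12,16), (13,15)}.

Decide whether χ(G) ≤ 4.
Yes, G is 4-colorable

A valid 4-coloring: color 1: [3, 11, 13, 16]; color 2: [0, 5, 6, 12]; color 3: [15].
(χ(G) = 3 ≤ 4.)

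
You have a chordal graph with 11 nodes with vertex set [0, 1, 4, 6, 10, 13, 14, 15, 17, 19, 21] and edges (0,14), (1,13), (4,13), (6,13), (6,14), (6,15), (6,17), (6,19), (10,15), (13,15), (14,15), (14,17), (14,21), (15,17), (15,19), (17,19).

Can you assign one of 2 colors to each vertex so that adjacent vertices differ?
The clique on vertices [6, 15, 17, 19] has size 4 > 2, so it alone needs 4 colors.

No, G is not 2-colorable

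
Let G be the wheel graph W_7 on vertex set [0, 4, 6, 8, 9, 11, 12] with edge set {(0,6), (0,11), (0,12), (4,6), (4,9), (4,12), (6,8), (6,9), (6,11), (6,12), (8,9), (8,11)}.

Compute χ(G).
χ(G) = 3

Clique number ω(G) = 3 (lower bound: χ ≥ ω).
The clique on [0, 6, 11] has size 3, forcing χ ≥ 3, and the coloring below uses 3 colors, so χ(G) = 3.
A valid 3-coloring: color 1: [6]; color 2: [0, 4, 8]; color 3: [9, 11, 12].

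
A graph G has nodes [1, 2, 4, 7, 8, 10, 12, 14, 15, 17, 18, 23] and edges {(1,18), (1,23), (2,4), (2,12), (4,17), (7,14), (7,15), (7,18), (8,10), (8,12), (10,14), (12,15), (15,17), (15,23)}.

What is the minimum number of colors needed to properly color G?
Clique number ω(G) = 2 (lower bound: χ ≥ ω).
Odd cycle [4, 2, 12, 15, 17] needs 3 colors (χ ≥ 3).
The coloring below uses 3 colors, so χ(G) = 3.
A valid 3-coloring: color 1: [4, 8, 14, 15, 18]; color 2: [1, 7, 10, 12, 17]; color 3: [2, 23].

χ(G) = 3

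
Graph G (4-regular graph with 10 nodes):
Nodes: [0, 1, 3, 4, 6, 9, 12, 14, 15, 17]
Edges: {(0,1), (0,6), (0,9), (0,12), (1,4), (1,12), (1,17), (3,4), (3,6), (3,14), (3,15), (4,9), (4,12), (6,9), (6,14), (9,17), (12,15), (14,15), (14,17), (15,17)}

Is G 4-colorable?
A valid 4-coloring: color 1: [1, 3, 9]; color 2: [6, 12, 17]; color 3: [0, 4, 14]; color 4: [15].
(χ(G) = 4 ≤ 4.)

Yes, G is 4-colorable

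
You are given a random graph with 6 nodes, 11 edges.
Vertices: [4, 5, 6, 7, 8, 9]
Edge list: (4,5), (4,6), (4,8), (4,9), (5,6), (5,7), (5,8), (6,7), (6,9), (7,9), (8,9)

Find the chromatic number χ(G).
χ(G) = 3

Clique number ω(G) = 3 (lower bound: χ ≥ ω).
The clique on [4, 8, 9] has size 3, forcing χ ≥ 3, and the coloring below uses 3 colors, so χ(G) = 3.
A valid 3-coloring: color 1: [5, 9]; color 2: [4, 7]; color 3: [6, 8].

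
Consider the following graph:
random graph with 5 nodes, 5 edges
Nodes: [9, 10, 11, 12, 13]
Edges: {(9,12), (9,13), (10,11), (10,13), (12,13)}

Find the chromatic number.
Clique number ω(G) = 3 (lower bound: χ ≥ ω).
The clique on [9, 12, 13] has size 3, forcing χ ≥ 3, and the coloring below uses 3 colors, so χ(G) = 3.
A valid 3-coloring: color 1: [11, 13]; color 2: [9, 10]; color 3: [12].

χ(G) = 3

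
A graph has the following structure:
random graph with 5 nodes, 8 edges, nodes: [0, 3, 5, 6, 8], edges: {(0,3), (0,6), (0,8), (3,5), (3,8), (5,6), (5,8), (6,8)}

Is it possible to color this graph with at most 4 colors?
Yes, G is 4-colorable

A valid 4-coloring: color 1: [8]; color 2: [3, 6]; color 3: [0, 5].
(χ(G) = 3 ≤ 4.)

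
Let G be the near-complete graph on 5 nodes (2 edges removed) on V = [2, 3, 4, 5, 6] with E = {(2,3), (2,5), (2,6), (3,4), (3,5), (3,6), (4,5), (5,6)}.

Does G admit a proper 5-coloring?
A valid 5-coloring: color 1: [5]; color 2: [3]; color 3: [4, 6]; color 4: [2].
(χ(G) = 4 ≤ 5.)

Yes, G is 5-colorable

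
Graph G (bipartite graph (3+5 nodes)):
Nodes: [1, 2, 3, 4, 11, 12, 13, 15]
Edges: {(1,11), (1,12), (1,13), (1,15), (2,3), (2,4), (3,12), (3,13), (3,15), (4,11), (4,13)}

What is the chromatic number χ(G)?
Clique number ω(G) = 2 (lower bound: χ ≥ ω).
The graph is bipartite (no odd cycle), so 2 colors suffice: χ(G) = 2.
A valid 2-coloring: color 1: [1, 3, 4]; color 2: [2, 11, 12, 13, 15].

χ(G) = 2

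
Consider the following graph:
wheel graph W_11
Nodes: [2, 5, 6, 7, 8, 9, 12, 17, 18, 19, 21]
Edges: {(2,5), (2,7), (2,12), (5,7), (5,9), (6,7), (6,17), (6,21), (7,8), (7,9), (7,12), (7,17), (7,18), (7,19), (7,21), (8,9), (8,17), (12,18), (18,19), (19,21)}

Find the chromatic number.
Clique number ω(G) = 3 (lower bound: χ ≥ ω).
The clique on [2, 7, 12] has size 3, forcing χ ≥ 3, and the coloring below uses 3 colors, so χ(G) = 3.
A valid 3-coloring: color 1: [7]; color 2: [5, 6, 8, 12, 19]; color 3: [2, 9, 17, 18, 21].

χ(G) = 3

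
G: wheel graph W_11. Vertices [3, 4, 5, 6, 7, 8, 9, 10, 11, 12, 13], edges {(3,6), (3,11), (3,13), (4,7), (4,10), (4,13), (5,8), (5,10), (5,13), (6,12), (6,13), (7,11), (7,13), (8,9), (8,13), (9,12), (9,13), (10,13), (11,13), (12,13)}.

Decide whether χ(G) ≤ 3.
Yes, G is 3-colorable

A valid 3-coloring: color 1: [13]; color 2: [4, 5, 6, 9, 11]; color 3: [3, 7, 8, 10, 12].
(χ(G) = 3 ≤ 3.)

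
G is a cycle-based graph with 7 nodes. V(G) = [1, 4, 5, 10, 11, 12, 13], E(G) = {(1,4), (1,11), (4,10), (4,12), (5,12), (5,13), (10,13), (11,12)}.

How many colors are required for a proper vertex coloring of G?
Clique number ω(G) = 2 (lower bound: χ ≥ ω).
Odd cycle [10, 13, 5, 12, 4] needs 3 colors (χ ≥ 3).
The coloring below uses 3 colors, so χ(G) = 3.
A valid 3-coloring: color 1: [4, 11, 13]; color 2: [1, 10, 12]; color 3: [5].

χ(G) = 3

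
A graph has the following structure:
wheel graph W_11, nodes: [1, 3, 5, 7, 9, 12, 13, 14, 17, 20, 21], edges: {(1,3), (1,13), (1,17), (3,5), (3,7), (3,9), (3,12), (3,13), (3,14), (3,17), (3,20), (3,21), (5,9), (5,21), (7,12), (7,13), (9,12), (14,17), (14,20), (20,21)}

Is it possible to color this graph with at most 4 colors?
A valid 4-coloring: color 1: [3]; color 2: [5, 12, 13, 17, 20]; color 3: [1, 7, 9, 14, 21].
(χ(G) = 3 ≤ 4.)

Yes, G is 4-colorable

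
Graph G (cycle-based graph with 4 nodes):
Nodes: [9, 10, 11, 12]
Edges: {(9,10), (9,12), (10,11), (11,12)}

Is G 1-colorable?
No, G is not 1-colorable

Edge (9,10) forces its endpoints to differ, so 1 color is not enough.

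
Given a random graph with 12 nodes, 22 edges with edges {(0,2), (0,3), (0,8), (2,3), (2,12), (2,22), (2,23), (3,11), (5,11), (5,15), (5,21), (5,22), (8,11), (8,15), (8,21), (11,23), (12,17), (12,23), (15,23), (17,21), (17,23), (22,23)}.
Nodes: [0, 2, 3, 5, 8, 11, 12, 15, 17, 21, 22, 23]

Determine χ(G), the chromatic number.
Clique number ω(G) = 3 (lower bound: χ ≥ ω).
The clique on [0, 2, 3] has size 3, forcing χ ≥ 3, and the coloring below uses 3 colors, so χ(G) = 3.
A valid 3-coloring: color 1: [3, 5, 8, 23]; color 2: [2, 11, 15, 17]; color 3: [0, 12, 21, 22].

χ(G) = 3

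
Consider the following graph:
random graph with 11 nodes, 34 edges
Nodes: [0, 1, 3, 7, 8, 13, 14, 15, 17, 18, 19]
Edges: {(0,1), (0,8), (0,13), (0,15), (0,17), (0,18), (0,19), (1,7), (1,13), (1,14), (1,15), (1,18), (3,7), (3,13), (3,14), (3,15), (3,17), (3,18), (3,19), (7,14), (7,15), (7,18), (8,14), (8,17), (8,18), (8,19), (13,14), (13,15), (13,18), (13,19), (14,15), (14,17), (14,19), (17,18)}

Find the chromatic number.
Clique number ω(G) = 4 (lower bound: χ ≥ ω).
The clique on [0, 8, 17, 18] has size 4, forcing χ ≥ 4, and the coloring below uses 4 colors, so χ(G) = 4.
A valid 4-coloring: color 1: [0, 14]; color 2: [1, 3, 8]; color 3: [7, 13, 17]; color 4: [15, 18, 19].

χ(G) = 4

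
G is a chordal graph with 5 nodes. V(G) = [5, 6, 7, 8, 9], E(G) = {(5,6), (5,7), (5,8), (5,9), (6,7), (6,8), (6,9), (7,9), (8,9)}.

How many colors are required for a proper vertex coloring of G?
χ(G) = 4

Clique number ω(G) = 4 (lower bound: χ ≥ ω).
The clique on [5, 6, 8, 9] has size 4, forcing χ ≥ 4, and the coloring below uses 4 colors, so χ(G) = 4.
A valid 4-coloring: color 1: [6]; color 2: [9]; color 3: [5]; color 4: [7, 8].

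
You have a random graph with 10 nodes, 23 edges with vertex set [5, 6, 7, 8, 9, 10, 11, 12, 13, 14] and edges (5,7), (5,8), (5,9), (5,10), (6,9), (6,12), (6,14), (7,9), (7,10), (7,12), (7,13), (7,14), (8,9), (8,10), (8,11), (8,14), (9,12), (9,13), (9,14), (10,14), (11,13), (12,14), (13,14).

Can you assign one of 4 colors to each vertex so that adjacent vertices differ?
A valid 4-coloring: color 1: [9, 10, 11]; color 2: [5, 14]; color 3: [6, 7, 8]; color 4: [12, 13].
(χ(G) = 4 ≤ 4.)

Yes, G is 4-colorable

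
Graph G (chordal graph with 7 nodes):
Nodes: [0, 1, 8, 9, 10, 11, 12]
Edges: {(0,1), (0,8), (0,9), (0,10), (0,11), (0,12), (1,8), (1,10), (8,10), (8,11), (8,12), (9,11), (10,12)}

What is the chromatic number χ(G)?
χ(G) = 4

Clique number ω(G) = 4 (lower bound: χ ≥ ω).
The clique on [0, 1, 8, 10] has size 4, forcing χ ≥ 4, and the coloring below uses 4 colors, so χ(G) = 4.
A valid 4-coloring: color 1: [0]; color 2: [8, 9]; color 3: [10, 11]; color 4: [1, 12].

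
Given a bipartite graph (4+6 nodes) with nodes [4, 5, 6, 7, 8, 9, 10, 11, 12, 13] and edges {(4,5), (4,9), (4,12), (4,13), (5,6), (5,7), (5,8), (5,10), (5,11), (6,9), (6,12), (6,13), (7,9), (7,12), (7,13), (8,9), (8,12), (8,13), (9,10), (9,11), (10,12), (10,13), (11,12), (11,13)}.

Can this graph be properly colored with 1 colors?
No, G is not 1-colorable

Edge (4,9) forces its endpoints to differ, so 1 color is not enough.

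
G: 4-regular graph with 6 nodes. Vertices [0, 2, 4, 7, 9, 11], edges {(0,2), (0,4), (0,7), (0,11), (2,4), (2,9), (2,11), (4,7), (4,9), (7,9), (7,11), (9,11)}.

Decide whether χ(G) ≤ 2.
The clique on vertices [0, 2, 11] has size 3 > 2, so it alone needs 3 colors.

No, G is not 2-colorable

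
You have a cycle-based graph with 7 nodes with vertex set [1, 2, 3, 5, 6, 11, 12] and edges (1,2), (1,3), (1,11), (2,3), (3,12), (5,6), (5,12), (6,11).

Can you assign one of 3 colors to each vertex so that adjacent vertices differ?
Yes, G is 3-colorable

A valid 3-coloring: color 1: [1, 6, 12]; color 2: [3, 5, 11]; color 3: [2].
(χ(G) = 3 ≤ 3.)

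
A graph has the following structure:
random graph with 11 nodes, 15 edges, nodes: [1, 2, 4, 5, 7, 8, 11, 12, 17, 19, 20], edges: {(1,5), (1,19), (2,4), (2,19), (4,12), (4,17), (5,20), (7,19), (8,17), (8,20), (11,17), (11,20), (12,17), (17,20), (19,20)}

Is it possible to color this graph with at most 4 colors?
Yes, G is 4-colorable

A valid 4-coloring: color 1: [1, 4, 7, 20]; color 2: [5, 17, 19]; color 3: [2, 8, 11, 12].
(χ(G) = 3 ≤ 4.)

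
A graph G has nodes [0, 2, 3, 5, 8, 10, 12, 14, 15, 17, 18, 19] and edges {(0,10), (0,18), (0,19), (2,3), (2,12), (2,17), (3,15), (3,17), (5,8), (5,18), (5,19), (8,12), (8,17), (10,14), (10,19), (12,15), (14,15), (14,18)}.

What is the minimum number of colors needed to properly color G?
Clique number ω(G) = 3 (lower bound: χ ≥ ω).
The clique on [0, 10, 19] has size 3, forcing χ ≥ 3, and the coloring below uses 3 colors, so χ(G) = 3.
A valid 3-coloring: color 1: [0, 5, 12, 14, 17]; color 2: [3, 8, 10, 18]; color 3: [2, 15, 19].

χ(G) = 3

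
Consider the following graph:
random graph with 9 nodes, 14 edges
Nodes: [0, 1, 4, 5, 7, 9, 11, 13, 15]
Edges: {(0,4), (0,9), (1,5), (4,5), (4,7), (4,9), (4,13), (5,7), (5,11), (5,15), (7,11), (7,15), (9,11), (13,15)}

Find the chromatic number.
Clique number ω(G) = 3 (lower bound: χ ≥ ω).
The clique on [5, 7, 11] has size 3, forcing χ ≥ 3, and the coloring below uses 3 colors, so χ(G) = 3.
A valid 3-coloring: color 1: [0, 5, 13]; color 2: [1, 4, 11, 15]; color 3: [7, 9].

χ(G) = 3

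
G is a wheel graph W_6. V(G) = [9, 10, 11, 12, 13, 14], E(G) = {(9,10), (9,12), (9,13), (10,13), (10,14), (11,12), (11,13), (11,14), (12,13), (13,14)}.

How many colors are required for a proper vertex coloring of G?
χ(G) = 4

Clique number ω(G) = 3 (lower bound: χ ≥ ω).
Odd cycle [9, 12, 11, 14, 10] needs 3 colors (χ ≥ 3).
Vertex 13 is adjacent to every vertex of [9, 10, 11, 12, 14], which already need 3 colors among themselves, so 13 needs a new color (χ ≥ 4).
The coloring below uses 4 colors, so χ(G) = 4.
A valid 4-coloring: color 1: [13]; color 2: [9, 14]; color 3: [10, 12]; color 4: [11].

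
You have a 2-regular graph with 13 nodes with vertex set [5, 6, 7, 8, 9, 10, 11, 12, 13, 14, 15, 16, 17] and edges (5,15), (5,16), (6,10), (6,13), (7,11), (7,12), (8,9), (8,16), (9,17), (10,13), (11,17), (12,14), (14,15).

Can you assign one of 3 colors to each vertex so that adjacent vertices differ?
Yes, G is 3-colorable

A valid 3-coloring: color 1: [6, 9, 11, 12, 15, 16]; color 2: [5, 7, 8, 13, 14, 17]; color 3: [10].
(χ(G) = 3 ≤ 3.)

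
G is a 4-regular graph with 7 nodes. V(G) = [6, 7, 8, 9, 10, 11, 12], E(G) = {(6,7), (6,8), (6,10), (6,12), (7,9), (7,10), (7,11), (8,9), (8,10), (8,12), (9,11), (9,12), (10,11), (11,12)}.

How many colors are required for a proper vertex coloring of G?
Clique number ω(G) = 3 (lower bound: χ ≥ ω).
Suppose a proper 3-coloring c exists. The clique [6, 7, 10] takes 3 distinct colors; by symmetry let c(6) = 1, c(7) = 2, c(10) = 3.
- Vertex 8: neighbors [6, 10] already have colors [1, 3] ⇒ c(8) = 2.
- Vertex 11: neighbors [7, 10] already have colors [2, 3] ⇒ c(11) = 1.
- Vertex 9: neighbors [11, 7] already have colors [1, 2] ⇒ c(9) = 3.
- Vertex 12: neighbors [6, 8, 9] already have colors [1, 2, 3] — all 3 colors blocked. Contradiction.
The forced assignments end in a contradiction, so G has no proper 3-coloring (χ ≥ 4).
The coloring below uses 4 colors, so χ(G) = 4.
A valid 4-coloring: color 1: [8, 11]; color 2: [9, 10]; color 3: [7, 12]; color 4: [6].

χ(G) = 4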